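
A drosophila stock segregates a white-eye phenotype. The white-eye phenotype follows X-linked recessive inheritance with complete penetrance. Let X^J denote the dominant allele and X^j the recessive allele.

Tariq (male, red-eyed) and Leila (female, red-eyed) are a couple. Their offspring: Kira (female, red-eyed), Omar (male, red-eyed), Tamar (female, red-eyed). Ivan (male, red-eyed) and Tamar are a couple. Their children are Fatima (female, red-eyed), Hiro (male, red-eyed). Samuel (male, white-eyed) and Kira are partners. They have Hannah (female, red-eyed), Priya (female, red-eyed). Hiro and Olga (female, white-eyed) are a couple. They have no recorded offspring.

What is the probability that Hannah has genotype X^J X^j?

1

Hannah is red-eyed so carries J and received j from Samuel (X^j Y), so Hannah is X^J X^j, giving P(X^J X^j) = 1.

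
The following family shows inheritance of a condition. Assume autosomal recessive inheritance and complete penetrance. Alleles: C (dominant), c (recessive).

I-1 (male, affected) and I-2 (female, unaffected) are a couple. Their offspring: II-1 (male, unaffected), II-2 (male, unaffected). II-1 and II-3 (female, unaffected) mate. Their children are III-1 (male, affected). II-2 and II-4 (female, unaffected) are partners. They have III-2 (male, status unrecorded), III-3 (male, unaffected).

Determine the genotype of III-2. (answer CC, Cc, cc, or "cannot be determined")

III-2's phenotype is unrecorded, and no parent or child forces a single allele at both positions; consistent genotype assignments exist with III-2 as CC or Cc or cc.

cannot be determined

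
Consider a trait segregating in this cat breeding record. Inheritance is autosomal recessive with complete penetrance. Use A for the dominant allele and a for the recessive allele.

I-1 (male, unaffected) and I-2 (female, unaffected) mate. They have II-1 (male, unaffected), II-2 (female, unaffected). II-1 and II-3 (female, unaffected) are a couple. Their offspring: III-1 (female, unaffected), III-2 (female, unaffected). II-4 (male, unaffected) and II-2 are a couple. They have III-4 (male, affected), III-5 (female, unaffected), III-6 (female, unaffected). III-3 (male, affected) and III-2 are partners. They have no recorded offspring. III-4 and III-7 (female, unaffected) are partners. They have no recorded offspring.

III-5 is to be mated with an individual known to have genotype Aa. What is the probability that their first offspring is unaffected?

5/6

II-4 is unaffected so carries A and passed a to III-4 (aa), so II-4 is Aa.
II-2 is unaffected so carries A and passed a to III-4 (aa), so II-2 is Aa.
III-5 is an unaffected offspring of II-4 (Aa) × II-2 (Aa), whose cross gives 1/4 AA : 1/2 Aa : 1/4 aa; conditioning on being unaffected, III-5 is AA with probability 1/3, Aa with probability 2/3.
Summing over parental genotype combinations, P(offspring is unaffected) = 1/3·1 + 2/3·3/4 = 5/6.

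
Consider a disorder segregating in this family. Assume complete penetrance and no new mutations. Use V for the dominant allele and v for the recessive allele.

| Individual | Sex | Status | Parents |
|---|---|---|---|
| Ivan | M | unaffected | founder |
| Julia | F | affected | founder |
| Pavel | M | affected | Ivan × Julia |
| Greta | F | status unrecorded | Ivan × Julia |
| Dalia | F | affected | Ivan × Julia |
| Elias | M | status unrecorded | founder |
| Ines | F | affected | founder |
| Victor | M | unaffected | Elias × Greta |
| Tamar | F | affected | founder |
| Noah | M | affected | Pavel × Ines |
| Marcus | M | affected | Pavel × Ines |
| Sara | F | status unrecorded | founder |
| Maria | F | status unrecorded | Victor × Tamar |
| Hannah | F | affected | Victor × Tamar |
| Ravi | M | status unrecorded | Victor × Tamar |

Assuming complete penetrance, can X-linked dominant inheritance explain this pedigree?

Yes

A consistent assignment under X-linked dominant exists: Ivan X^v Y, Julia X^V X^V, Pavel X^V Y, Greta X^V X^v, Dalia X^V X^v, Elias X^V Y, Ines X^V X^V, Victor X^v Y, Tamar X^V X^V, Noah X^V Y, Marcus X^V Y, Sara X^V X^V, Maria X^V X^v, Hannah X^V X^v, Ravi X^V Y.
In this assignment every recorded phenotype matches its genotype and every non-founder's genotype is obtainable from its parents' genotypes, so the pedigree is consistent.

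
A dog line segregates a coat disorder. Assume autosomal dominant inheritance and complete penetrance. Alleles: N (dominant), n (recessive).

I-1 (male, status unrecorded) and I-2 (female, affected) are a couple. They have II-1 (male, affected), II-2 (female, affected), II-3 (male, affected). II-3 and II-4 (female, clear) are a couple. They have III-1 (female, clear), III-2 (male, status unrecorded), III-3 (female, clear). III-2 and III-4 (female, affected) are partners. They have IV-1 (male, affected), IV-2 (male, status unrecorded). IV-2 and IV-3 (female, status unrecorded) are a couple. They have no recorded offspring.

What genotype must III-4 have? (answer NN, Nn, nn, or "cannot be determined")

III-4's phenotype allows NN or Nn, and no parent or child forces a single allele at both positions; consistent genotype assignments exist with III-4 as NN or Nn.

cannot be determined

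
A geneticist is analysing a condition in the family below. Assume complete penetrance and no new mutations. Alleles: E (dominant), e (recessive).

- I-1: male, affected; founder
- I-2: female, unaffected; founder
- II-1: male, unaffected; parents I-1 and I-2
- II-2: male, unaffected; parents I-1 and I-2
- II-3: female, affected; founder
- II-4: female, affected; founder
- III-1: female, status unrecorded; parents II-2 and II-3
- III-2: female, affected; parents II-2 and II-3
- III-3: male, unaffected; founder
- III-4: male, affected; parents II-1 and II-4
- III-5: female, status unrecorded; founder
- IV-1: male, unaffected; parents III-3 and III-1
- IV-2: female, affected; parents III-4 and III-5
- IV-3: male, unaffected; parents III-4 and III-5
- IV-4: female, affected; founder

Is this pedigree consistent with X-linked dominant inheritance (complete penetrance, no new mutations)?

A consistent assignment under X-linked dominant exists: I-1 X^E Y, I-2 X^e X^e, II-1 X^e Y, II-2 X^e Y, II-3 X^E X^E, II-4 X^E X^E, III-1 X^E X^e, III-2 X^E X^e, III-3 X^e Y, III-4 X^E Y, III-5 X^E X^e, IV-1 X^e Y, IV-2 X^E X^E, IV-3 X^e Y, IV-4 X^E X^E.
In this assignment every recorded phenotype matches its genotype and every non-founder's genotype is obtainable from its parents' genotypes, so the pedigree is consistent.

Yes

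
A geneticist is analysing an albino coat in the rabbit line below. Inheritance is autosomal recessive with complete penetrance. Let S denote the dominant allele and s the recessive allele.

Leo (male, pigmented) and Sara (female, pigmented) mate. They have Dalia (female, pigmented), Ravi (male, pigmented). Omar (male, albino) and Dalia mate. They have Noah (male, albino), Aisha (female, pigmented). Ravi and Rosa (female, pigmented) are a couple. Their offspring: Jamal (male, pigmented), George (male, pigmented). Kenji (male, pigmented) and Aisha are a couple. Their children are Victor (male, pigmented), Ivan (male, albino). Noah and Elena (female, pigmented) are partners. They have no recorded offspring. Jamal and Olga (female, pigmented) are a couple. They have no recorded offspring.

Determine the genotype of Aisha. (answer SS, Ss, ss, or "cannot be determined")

Ss

From phenotype alone, Aisha is SS or Ss.
Aisha is pigmented so carries S and received s from Omar (ss), so Aisha is Ss.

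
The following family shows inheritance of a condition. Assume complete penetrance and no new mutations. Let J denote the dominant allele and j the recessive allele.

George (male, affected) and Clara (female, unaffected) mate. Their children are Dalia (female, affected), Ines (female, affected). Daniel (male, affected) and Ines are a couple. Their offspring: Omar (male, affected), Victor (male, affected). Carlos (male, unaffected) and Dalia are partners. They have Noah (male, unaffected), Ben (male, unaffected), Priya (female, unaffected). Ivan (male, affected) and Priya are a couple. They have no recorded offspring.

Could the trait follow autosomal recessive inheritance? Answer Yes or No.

Yes

A consistent assignment under autosomal recessive exists: George jj, Clara Jj, Dalia jj, Ines jj, Daniel jj, Carlos JJ, Omar jj, Victor jj, Noah Jj, Ben Jj, Priya Jj, Ivan jj.
In this assignment every recorded phenotype matches its genotype and every non-founder's genotype is obtainable from its parents' genotypes, so the pedigree is consistent.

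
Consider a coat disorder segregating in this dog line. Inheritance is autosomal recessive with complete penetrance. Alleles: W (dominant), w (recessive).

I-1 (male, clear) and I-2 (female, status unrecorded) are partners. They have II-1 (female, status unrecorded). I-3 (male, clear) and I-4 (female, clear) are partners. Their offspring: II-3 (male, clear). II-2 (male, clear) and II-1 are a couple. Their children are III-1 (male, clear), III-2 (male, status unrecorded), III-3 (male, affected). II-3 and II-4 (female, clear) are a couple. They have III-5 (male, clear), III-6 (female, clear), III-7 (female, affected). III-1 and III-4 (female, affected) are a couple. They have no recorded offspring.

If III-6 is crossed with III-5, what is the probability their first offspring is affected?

1/9

II-3 is clear so carries W and passed w to III-7 (ww), so II-3 is Ww.
II-4 is clear so carries W and passed w to III-7 (ww), so II-4 is Ww.
III-6 is a clear offspring of II-3 (Ww) × II-4 (Ww), whose cross gives 1/4 WW : 1/2 Ww : 1/4 ww; conditioning on being clear, III-6 is WW with probability 1/3, Ww with probability 2/3.
III-5 is a clear offspring of II-3 (Ww) × II-4 (Ww), whose cross gives 1/4 WW : 1/2 Ww : 1/4 ww; conditioning on being clear, III-5 is WW with probability 1/3, Ww with probability 2/3.
Summing over parental genotype combinations, P(offspring is affected) = 4/9·1/4 = 1/9.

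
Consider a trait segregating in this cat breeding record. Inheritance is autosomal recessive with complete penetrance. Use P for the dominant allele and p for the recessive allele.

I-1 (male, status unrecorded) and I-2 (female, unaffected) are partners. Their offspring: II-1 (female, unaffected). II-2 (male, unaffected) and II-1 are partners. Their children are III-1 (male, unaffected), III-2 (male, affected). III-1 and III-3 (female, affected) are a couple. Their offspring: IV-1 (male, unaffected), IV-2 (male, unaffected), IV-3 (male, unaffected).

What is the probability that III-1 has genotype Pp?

1/5

II-2 is unaffected so carries P and passed p to III-2 (pp), so II-2 is Pp.
II-1 is unaffected so carries P and passed p to III-2 (pp), so II-1 is Pp.
Their cross gives offspring ratios 1/4 PP : 1/2 Pp : 1/4 pp. Conditioning on III-1 being unaffected, P(Pp) = 1/2 / 3/4 = 2/3 before taking III-1's own offspring into account.
III-3 is affected, so III-3 is pp.
Now use III-1's offspring. Probability of each recorded status — unaffected son IV-1: 1/2 if III-1 is Pp, 1 if PP; unaffected son IV-2: 1/2 if III-1 is Pp, 1 if PP; unaffected son IV-3: 1/2 if III-1 is Pp, 1 if PP.
Bayes: P(Pp) = 2/3·1/8 / (2/3·1/8 + 1/3·1) = 1/5.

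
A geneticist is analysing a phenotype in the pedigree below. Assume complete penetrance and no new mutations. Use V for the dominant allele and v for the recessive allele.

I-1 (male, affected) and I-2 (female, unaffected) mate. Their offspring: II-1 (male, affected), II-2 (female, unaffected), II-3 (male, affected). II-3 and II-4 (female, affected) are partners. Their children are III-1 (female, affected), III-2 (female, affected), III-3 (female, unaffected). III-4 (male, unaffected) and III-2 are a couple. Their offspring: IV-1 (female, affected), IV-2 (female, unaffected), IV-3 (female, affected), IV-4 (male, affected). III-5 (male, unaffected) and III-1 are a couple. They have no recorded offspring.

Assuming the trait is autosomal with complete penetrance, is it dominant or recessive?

dominant

II-3 and II-4 are both affected yet have an unaffected child III-3. Under a recessive model two affected parents are homozygous and every child would be affected, so the trait cannot be recessive.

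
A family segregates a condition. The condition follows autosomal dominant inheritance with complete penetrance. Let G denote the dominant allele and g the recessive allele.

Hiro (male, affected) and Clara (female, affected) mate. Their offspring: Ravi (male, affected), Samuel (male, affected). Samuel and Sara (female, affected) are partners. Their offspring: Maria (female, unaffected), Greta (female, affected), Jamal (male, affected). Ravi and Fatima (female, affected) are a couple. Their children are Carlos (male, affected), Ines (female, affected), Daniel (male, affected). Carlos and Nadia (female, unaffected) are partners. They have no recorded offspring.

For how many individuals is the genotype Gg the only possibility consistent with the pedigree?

2

Obligate heterozygotes: Samuel is affected so carries G and passed g to Maria (gg), so Samuel is Gg; Sara is affected so carries G and passed g to Maria (gg), so Sara is Gg.
Every other individual is either homozygous by phenotype or has at least one consistent homozygous assignment, so the count is 2.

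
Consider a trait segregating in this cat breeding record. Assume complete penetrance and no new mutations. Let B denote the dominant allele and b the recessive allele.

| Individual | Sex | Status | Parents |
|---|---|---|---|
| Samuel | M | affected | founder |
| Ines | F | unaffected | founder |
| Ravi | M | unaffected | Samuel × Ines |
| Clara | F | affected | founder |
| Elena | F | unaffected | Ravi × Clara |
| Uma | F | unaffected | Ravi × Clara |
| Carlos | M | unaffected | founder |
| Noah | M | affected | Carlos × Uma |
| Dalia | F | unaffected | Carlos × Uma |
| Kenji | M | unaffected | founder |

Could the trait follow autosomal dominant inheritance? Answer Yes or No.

Under autosomal dominant, Noah (affected, male) cannot arise from Carlos (unaffected) × Uma (unaffected).

No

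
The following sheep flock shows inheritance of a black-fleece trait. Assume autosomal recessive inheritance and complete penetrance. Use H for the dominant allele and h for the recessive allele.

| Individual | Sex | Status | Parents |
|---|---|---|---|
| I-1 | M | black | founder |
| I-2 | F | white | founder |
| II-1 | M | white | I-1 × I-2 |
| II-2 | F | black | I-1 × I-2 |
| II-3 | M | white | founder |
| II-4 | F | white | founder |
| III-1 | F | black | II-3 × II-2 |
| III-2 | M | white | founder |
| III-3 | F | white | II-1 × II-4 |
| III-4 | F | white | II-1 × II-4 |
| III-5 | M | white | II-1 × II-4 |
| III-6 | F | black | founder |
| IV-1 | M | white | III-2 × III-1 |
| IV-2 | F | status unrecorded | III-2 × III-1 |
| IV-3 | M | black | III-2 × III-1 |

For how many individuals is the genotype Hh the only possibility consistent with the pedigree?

Obligate heterozygotes: I-2 is white so carries H and passed h to II-2 (hh), so I-2 is Hh; II-1 is white so carries H and received h from I-1 (hh), so II-1 is Hh; II-3 is white so carries H and passed h to III-1 (hh), so II-3 is Hh; III-2 is white so carries H and passed h to IV-3 (hh), so III-2 is Hh; IV-1 is white so carries H and received h from III-1 (hh), so IV-1 is Hh.
Every other individual is either homozygous by phenotype or has at least one consistent homozygous assignment, so the count is 5.

5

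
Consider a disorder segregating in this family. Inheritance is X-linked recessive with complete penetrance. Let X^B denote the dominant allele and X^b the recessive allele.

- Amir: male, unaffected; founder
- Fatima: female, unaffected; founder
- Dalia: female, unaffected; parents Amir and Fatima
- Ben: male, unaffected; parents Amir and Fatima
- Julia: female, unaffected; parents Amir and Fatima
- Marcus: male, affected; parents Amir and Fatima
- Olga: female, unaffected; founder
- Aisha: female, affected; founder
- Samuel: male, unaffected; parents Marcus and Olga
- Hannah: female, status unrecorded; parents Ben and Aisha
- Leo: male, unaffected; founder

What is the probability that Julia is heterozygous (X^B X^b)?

Amir is unaffected, so Amir is X^B Y.
Fatima is unaffected so carries B and passed b to Marcus (X^b Y), so Fatima is X^B X^b.
Their cross gives offspring ratios 1/2 X^B X^B : 1/2 X^B X^b. Conditioning on Julia being unaffected, P(X^B X^b) = 1/2 / 1 = 1/2.

1/2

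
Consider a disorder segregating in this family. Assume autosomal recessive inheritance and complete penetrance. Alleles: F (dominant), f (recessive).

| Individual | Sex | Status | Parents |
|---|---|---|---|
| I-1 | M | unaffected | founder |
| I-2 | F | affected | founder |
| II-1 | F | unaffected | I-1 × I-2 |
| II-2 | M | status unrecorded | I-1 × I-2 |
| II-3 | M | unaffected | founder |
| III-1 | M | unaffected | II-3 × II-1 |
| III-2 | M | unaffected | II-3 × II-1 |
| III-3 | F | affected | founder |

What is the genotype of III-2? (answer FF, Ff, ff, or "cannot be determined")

III-2's phenotype allows FF or Ff, and no parent or child forces a single allele at both positions; consistent genotype assignments exist with III-2 as FF or Ff.

cannot be determined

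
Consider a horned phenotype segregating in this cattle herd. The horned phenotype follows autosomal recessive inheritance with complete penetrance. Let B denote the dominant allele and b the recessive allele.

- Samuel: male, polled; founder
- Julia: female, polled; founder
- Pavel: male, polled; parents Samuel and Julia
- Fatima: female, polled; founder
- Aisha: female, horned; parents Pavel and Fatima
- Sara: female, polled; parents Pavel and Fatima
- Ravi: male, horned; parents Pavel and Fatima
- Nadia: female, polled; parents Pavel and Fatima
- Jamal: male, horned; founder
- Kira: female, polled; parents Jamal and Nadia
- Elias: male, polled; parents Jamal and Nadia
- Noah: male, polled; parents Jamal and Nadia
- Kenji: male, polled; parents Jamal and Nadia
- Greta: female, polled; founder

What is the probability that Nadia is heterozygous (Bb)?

1/9

Pavel is polled so carries B and passed b to Aisha (bb), so Pavel is Bb.
Fatima is polled so carries B and passed b to Aisha (bb), so Fatima is Bb.
Their cross gives offspring ratios 1/4 BB : 1/2 Bb : 1/4 bb. Conditioning on Nadia being polled, P(Bb) = 1/2 / 3/4 = 2/3 before taking Nadia's own offspring into account.
Jamal is horned, so Jamal is bb.
Now use Nadia's offspring. Probability of each recorded status — polled daughter Kira: 1/2 if Nadia is Bb, 1 if BB; polled son Elias: 1/2 if Nadia is Bb, 1 if BB; polled son Noah: 1/2 if Nadia is Bb, 1 if BB; polled son Kenji: 1/2 if Nadia is Bb, 1 if BB.
Bayes: P(Bb) = 2/3·1/16 / (2/3·1/16 + 1/3·1) = 1/9.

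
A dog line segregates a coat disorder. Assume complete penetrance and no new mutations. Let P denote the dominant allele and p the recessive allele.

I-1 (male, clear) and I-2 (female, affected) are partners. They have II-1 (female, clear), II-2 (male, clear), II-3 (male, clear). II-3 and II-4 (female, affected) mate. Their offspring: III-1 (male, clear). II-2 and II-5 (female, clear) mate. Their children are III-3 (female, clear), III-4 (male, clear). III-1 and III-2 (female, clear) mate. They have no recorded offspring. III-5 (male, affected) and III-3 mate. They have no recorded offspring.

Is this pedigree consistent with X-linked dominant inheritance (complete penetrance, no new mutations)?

A consistent assignment under X-linked dominant exists: I-1 X^p Y, I-2 X^P X^p, II-1 X^p X^p, II-2 X^p Y, II-3 X^p Y, II-4 X^P X^p, II-5 X^p X^p, III-1 X^p Y, III-2 X^p X^p, III-3 X^p X^p, III-4 X^p Y, III-5 X^P Y.
In this assignment every recorded phenotype matches its genotype and every non-founder's genotype is obtainable from its parents' genotypes, so the pedigree is consistent.

Yes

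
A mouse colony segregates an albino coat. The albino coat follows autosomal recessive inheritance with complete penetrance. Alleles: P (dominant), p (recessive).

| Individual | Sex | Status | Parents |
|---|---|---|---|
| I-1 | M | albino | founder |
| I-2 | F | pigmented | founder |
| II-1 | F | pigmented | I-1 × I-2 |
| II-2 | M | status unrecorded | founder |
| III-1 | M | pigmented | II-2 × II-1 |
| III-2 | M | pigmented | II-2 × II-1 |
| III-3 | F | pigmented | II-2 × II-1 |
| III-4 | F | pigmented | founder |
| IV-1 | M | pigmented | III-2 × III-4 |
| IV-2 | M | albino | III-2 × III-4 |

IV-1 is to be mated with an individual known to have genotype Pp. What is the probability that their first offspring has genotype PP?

1/3

III-2 is pigmented so carries P and passed p to IV-2 (pp), so III-2 is Pp.
III-4 is pigmented so carries P and passed p to IV-2 (pp), so III-4 is Pp.
IV-1 is a pigmented offspring of III-2 (Pp) × III-4 (Pp), whose cross gives 1/4 PP : 1/2 Pp : 1/4 pp; conditioning on being pigmented, IV-1 is PP with probability 1/3, Pp with probability 2/3.
Summing over parental genotype combinations, P(offspring has genotype PP) = 1/3·1/2 + 2/3·1/4 = 1/3.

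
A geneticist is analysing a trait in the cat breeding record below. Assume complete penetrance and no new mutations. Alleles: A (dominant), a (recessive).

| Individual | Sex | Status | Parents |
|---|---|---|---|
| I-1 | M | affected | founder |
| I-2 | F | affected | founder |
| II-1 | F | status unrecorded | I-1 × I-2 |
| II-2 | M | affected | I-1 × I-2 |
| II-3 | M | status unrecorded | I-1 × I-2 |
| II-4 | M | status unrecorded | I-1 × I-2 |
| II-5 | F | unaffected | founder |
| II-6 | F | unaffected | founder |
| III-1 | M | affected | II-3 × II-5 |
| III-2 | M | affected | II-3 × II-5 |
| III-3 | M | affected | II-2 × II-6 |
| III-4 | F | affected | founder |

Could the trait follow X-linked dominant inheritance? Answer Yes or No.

No

Under X-linked dominant, III-1 (affected, male) cannot arise from II-3 (unrecorded) × II-5 (unaffected).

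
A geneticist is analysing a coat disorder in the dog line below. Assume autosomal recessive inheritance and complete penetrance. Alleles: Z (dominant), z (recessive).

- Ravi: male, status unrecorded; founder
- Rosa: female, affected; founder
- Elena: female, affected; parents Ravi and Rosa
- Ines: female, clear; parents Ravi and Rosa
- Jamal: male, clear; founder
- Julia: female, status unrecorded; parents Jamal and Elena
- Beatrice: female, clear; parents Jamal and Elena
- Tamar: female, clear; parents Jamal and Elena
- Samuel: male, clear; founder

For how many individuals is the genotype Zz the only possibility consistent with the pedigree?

Obligate heterozygotes: Ravi passed Z to Ines (Zz, whose z came from Rosa) and passed z to Elena (zz), so Ravi is Zz; Ines is clear so carries Z and received z from Rosa (zz), so Ines is Zz; Beatrice is clear so carries Z and received z from Elena (zz), so Beatrice is Zz; Tamar is clear so carries Z and received z from Elena (zz), so Tamar is Zz.
Every other individual is either homozygous by phenotype or has at least one consistent homozygous assignment, so the count is 4.

4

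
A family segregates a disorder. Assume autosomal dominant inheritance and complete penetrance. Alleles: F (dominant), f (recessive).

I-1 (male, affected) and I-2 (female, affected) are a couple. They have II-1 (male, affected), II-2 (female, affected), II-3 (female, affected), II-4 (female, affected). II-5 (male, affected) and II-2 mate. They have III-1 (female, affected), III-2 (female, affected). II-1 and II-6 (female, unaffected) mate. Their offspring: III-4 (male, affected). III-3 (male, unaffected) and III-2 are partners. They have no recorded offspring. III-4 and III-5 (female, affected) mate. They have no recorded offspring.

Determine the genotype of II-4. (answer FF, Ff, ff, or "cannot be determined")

cannot be determined

II-4's phenotype allows FF or Ff, and no parent or child forces a single allele at both positions; consistent genotype assignments exist with II-4 as FF or Ff.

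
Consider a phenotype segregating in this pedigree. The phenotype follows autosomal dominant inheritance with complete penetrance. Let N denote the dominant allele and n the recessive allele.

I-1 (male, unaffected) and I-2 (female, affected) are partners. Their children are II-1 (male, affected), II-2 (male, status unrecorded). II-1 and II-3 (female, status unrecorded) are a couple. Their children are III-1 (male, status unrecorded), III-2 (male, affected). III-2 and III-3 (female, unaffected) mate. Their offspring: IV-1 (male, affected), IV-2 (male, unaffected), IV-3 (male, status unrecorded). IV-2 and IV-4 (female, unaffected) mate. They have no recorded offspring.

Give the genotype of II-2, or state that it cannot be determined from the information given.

cannot be determined

II-2's phenotype is unrecorded, and no parent or child forces a single allele at both positions; consistent genotype assignments exist with II-2 as Nn or nn.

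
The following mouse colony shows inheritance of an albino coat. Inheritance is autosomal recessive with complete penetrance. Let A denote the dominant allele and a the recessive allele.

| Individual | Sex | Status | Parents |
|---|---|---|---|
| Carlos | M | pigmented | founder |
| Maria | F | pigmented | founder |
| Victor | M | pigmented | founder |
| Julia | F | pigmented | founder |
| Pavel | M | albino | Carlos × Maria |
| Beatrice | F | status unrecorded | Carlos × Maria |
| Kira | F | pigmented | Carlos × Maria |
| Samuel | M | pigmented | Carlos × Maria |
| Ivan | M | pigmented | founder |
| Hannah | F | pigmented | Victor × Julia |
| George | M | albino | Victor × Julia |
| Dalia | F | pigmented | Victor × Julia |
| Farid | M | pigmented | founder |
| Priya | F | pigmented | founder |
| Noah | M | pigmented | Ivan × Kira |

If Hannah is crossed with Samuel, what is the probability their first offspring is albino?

Victor is pigmented so carries A and passed a to George (aa), so Victor is Aa.
Julia is pigmented so carries A and passed a to George (aa), so Julia is Aa.
Hannah is a pigmented offspring of Victor (Aa) × Julia (Aa), whose cross gives 1/4 AA : 1/2 Aa : 1/4 aa; conditioning on being pigmented, Hannah is AA with probability 1/3, Aa with probability 2/3.
Carlos is pigmented so carries A and passed a to Pavel (aa), so Carlos is Aa.
Maria is pigmented so carries A and passed a to Pavel (aa), so Maria is Aa.
Samuel is a pigmented offspring of Carlos (Aa) × Maria (Aa), whose cross gives 1/4 AA : 1/2 Aa : 1/4 aa; conditioning on being pigmented, Samuel is AA with probability 1/3, Aa with probability 2/3.
Summing over parental genotype combinations, P(offspring is albino) = 4/9·1/4 = 1/9.

1/9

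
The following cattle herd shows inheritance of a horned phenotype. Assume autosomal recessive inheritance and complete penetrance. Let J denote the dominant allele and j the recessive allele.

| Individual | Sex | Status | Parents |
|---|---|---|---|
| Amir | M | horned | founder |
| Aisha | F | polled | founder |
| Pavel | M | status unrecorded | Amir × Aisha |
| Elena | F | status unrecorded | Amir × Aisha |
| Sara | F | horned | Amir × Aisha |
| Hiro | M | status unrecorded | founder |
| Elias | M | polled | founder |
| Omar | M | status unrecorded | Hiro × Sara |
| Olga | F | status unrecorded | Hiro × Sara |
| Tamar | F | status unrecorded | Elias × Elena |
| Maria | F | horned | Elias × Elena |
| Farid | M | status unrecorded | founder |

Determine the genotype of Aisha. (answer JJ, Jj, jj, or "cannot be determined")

From phenotype alone, Aisha is JJ or Jj.
Aisha is polled so carries J and passed j to Sara (jj), so Aisha is Jj.

Jj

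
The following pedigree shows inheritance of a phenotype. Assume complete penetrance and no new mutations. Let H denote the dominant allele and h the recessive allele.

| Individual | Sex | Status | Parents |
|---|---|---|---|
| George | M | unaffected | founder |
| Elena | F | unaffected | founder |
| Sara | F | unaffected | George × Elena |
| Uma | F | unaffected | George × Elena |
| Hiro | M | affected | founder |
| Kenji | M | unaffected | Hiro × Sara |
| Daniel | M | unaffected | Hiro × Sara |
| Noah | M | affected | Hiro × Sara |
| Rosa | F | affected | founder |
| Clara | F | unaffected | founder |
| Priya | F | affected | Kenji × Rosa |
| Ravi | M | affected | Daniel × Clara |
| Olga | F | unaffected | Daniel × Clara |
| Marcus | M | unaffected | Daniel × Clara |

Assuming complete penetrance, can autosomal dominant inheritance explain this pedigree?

No

Under autosomal dominant, Ravi (affected, male) cannot arise from Daniel (unaffected) × Clara (unaffected).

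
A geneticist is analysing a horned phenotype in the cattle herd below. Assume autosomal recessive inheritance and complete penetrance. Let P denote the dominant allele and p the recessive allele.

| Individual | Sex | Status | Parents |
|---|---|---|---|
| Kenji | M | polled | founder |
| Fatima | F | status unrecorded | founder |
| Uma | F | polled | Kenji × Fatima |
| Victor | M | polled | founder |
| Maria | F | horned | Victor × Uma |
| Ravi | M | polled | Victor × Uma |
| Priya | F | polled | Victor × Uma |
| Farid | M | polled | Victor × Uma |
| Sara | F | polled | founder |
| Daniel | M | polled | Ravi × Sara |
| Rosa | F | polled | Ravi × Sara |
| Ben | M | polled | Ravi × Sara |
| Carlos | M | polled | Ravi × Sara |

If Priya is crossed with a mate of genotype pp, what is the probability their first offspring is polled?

2/3

Victor is polled so carries P and passed p to Maria (pp), so Victor is Pp.
Uma is polled so carries P and passed p to Maria (pp), so Uma is Pp.
Priya is a polled offspring of Victor (Pp) × Uma (Pp), whose cross gives 1/4 PP : 1/2 Pp : 1/4 pp; conditioning on being polled, Priya is PP with probability 1/3, Pp with probability 2/3.
Summing over parental genotype combinations, P(offspring is polled) = 1/3·1 + 2/3·1/2 = 2/3.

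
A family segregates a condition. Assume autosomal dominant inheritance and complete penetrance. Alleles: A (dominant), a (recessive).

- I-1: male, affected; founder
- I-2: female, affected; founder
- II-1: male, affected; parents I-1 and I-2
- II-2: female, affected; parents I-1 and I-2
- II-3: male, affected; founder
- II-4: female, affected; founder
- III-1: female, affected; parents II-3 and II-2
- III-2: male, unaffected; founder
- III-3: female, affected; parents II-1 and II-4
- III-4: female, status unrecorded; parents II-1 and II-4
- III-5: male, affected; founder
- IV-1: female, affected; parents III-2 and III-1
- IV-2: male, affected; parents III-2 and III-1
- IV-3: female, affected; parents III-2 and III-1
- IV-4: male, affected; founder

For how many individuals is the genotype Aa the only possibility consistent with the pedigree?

3

Obligate heterozygotes: IV-1 is affected so carries A and received a from III-2 (aa), so IV-1 is Aa; IV-2 is affected so carries A and received a from III-2 (aa), so IV-2 is Aa; IV-3 is affected so carries A and received a from III-2 (aa), so IV-3 is Aa.
Every other individual is either homozygous by phenotype or has at least one consistent homozygous assignment, so the count is 3.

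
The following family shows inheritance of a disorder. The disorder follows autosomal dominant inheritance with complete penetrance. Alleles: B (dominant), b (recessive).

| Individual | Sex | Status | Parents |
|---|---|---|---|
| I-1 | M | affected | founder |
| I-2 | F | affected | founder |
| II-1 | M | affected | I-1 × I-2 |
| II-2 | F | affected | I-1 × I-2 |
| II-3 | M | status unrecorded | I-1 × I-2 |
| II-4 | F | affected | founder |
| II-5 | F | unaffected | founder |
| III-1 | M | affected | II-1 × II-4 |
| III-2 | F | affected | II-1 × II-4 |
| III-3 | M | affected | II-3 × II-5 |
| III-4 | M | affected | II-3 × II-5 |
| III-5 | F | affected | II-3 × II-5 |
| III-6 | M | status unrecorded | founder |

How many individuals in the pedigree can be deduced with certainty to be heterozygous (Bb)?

3

Obligate heterozygotes: III-3 is affected so carries B and received b from II-5 (bb), so III-3 is Bb; III-4 is affected so carries B and received b from II-5 (bb), so III-4 is Bb; III-5 is affected so carries B and received b from II-5 (bb), so III-5 is Bb.
Every other individual is either homozygous by phenotype or has at least one consistent homozygous assignment, so the count is 3.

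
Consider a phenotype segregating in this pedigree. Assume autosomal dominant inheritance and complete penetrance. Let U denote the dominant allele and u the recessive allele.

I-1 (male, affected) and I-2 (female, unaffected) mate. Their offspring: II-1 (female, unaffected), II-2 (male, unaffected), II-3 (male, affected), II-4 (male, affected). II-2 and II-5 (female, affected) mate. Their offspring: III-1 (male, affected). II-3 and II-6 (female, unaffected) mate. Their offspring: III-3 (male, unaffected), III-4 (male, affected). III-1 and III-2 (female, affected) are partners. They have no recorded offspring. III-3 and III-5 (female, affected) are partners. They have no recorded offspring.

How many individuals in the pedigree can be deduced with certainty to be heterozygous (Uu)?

5

Obligate heterozygotes: I-1 is affected so carries U and passed u to II-1 (uu), so I-1 is Uu; II-3 is affected so carries U and received u from I-2 (uu), so II-3 is Uu; II-4 is affected so carries U and received u from I-2 (uu), so II-4 is Uu; III-1 is affected so carries U and received u from II-2 (uu), so III-1 is Uu; III-4 is affected so carries U and received u from II-6 (uu), so III-4 is Uu.
Every other individual is either homozygous by phenotype or has at least one consistent homozygous assignment, so the count is 5.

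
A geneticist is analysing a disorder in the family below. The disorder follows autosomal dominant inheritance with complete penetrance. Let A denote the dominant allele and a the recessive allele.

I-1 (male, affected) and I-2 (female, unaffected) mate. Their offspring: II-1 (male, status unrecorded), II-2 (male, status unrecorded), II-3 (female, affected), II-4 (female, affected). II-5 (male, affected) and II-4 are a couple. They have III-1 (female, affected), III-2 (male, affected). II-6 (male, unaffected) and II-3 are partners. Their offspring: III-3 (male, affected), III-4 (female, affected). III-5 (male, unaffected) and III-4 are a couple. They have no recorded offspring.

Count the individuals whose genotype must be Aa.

Obligate heterozygotes: II-3 is affected so carries A and received a from I-2 (aa), so II-3 is Aa; II-4 is affected so carries A and received a from I-2 (aa), so II-4 is Aa; III-3 is affected so carries A and received a from II-6 (aa), so III-3 is Aa; III-4 is affected so carries A and received a from II-6 (aa), so III-4 is Aa.
Every other individual is either homozygous by phenotype or has at least one consistent homozygous assignment, so the count is 4.

4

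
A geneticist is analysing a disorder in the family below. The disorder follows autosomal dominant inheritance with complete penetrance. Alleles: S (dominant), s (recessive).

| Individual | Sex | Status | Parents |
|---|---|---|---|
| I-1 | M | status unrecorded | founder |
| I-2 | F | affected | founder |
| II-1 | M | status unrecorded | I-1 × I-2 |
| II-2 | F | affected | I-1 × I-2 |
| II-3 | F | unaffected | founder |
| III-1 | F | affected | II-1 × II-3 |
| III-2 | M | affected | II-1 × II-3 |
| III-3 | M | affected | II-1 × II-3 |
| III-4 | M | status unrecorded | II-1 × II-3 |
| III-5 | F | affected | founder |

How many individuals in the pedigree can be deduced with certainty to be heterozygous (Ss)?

3

Obligate heterozygotes: III-1 is affected so carries S and received s from II-3 (ss), so III-1 is Ss; III-2 is affected so carries S and received s from II-3 (ss), so III-2 is Ss; III-3 is affected so carries S and received s from II-3 (ss), so III-3 is Ss.
Every other individual is either homozygous by phenotype or has at least one consistent homozygous assignment, so the count is 3.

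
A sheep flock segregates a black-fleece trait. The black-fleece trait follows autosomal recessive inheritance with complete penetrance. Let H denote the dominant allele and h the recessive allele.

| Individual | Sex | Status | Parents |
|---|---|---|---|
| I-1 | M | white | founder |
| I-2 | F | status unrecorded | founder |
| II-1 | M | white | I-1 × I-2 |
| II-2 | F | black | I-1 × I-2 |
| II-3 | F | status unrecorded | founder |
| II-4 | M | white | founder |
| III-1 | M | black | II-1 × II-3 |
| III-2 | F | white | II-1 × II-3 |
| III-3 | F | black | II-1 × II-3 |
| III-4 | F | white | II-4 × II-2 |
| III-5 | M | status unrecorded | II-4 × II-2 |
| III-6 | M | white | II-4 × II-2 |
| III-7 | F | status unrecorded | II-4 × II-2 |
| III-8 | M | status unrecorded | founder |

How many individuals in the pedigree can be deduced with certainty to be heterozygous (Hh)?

Obligate heterozygotes: I-1 is white so carries H and passed h to II-2 (hh), so I-1 is Hh; II-1 is white so carries H and passed h to III-1 (hh), so II-1 is Hh; III-4 is white so carries H and received h from II-2 (hh), so III-4 is Hh; III-6 is white so carries H and received h from II-2 (hh), so III-6 is Hh.
Every other individual is either homozygous by phenotype or has at least one consistent homozygous assignment, so the count is 4.

4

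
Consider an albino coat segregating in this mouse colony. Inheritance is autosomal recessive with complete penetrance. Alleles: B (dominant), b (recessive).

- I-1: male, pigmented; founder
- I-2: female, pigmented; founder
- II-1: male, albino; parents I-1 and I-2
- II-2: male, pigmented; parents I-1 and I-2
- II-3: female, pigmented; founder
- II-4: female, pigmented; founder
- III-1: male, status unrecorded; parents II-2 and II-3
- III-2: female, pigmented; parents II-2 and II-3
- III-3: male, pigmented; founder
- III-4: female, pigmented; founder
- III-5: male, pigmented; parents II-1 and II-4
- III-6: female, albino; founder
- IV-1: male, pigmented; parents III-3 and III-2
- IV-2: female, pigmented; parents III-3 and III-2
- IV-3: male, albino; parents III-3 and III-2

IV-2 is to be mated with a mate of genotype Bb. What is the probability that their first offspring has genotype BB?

III-3 is pigmented so carries B and passed b to IV-3 (bb), so III-3 is Bb.
III-2 is pigmented so carries B and passed b to IV-3 (bb), so III-2 is Bb.
IV-2 is a pigmented offspring of III-3 (Bb) × III-2 (Bb), whose cross gives 1/4 BB : 1/2 Bb : 1/4 bb; conditioning on being pigmented, IV-2 is BB with probability 1/3, Bb with probability 2/3.
Summing over parental genotype combinations, P(offspring has genotype BB) = 1/3·1/2 + 2/3·1/4 = 1/3.

1/3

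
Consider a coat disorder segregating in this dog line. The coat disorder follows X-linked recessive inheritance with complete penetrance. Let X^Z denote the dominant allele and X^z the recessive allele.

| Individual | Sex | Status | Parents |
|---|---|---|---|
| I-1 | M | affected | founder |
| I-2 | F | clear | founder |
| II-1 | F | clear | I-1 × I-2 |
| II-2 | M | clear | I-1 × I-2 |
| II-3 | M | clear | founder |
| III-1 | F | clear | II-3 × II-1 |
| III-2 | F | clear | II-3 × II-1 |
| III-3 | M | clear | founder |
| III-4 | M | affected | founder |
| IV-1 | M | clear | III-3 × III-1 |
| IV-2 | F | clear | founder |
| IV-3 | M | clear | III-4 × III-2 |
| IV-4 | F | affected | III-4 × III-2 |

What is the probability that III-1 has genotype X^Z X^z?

1/3

II-3 is clear, so II-3 is X^Z Y.
II-1 is clear so carries Z and received z from I-1 (X^z Y), so II-1 is X^Z X^z.
Their cross gives offspring ratios 1/2 X^Z X^Z : 1/2 X^Z X^z. Conditioning on III-1 being clear, P(X^Z X^z) = 1/2 / 1 = 1/2 before taking III-1's own offspring into account.
III-3 is clear, so III-3 is X^Z Y.
Now use III-1's offspring. Probability of each recorded status — clear son IV-1: 1/2 if III-1 is X^Z X^z, 1 if X^Z X^Z.
Bayes: P(X^Z X^z) = 1/2·1/2 / (1/2·1/2 + 1/2·1) = 1/3.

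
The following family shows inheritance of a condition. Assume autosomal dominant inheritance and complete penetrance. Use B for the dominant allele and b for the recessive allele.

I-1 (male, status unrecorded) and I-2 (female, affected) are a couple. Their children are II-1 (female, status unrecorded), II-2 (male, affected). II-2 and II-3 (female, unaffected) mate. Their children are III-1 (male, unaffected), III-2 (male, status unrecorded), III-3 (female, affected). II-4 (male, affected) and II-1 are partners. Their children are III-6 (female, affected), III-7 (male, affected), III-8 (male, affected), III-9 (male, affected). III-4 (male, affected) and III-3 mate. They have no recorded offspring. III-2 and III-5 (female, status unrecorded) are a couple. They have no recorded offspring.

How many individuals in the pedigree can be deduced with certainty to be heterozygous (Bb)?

Obligate heterozygotes: II-2 is affected so carries B and passed b to III-1 (bb), so II-2 is Bb; III-3 is affected so carries B and received b from II-3 (bb), so III-3 is Bb.
Every other individual is either homozygous by phenotype or has at least one consistent homozygous assignment, so the count is 2.

2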